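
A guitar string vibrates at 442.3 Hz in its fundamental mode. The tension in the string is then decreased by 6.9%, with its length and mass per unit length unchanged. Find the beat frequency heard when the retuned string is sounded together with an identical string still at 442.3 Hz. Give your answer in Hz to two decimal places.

15.53 Hz

For a string, f ∝ √T, so the new frequency is 442.3·√0.931 = 426.7679 Hz.
f_beat = |426.7679 − 442.3| = 15.53 Hz.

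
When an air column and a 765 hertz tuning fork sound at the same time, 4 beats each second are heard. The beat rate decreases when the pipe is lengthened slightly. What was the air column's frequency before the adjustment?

|f − 765| = 4, so the air column was at either 761 Hz or 769 Hz.
A longer pipe has a lower fundamental; the adjustment lowers the air column's frequency.
The beat rate fell, so the adjustment moved the air column toward 765 Hz — it must have started above the reference.

769 Hz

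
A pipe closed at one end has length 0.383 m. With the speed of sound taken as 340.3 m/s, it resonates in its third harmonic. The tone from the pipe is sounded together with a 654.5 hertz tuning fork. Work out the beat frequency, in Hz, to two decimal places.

11.88 Hz

Closed pipe (odd harmonics): f_n = n·v/(4L) = 3·340.3/(4·0.383) = 666.3838 Hz.
f_beat = |666.3838 − 654.5| = 11.88 Hz.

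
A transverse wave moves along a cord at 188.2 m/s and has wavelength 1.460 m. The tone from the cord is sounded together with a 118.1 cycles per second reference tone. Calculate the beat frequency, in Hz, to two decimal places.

10.80 Hz

Source frequency f = v/λ = 188.2/1.460 = 128.9041 Hz.
f_beat = |128.9041 − 118.1| = 10.80 Hz.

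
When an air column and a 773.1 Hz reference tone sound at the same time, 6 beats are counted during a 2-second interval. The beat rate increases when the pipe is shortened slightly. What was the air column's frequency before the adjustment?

Beat frequency = 6/2 = 3 Hz.
|f − 773.1| = 3, so the air column was at either 770.1 Hz or 776.1 Hz.
A shorter pipe has a higher fundamental; the adjustment raises the air column's frequency.
The beat rate rose, so the adjustment moved the air column further from 773.1 Hz — it was already above the reference.

776.1 Hz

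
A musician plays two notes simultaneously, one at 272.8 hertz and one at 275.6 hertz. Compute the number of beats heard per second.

2.8 Hz

f_beat = |f₁ − f₂|.
|272.8 − 275.6| = 2.8 Hz.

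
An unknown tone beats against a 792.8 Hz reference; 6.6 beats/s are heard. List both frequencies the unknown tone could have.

786.2 Hz or 799.4 Hz

|f − 792.8| = 6.6, so f = 792.8 ± 6.6.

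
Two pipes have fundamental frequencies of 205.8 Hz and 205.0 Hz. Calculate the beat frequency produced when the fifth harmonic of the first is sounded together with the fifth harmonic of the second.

Fifth harmonic of the first: 5·205.8 = 1029.0 Hz.
Fifth harmonic of the second: 5·205.0 = 1025.0 Hz.
f_beat = |1029.0 − 1025.0| = 4.0 Hz.

4.0 Hz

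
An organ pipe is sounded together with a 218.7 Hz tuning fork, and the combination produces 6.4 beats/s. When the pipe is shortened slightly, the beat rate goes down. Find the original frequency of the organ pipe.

|f − 218.7| = 6.4, so the organ pipe was at either 212.3 Hz or 225.1 Hz.
A shorter pipe has a higher fundamental; the adjustment raises the organ pipe's frequency.
The beat rate fell, so the adjustment moved the organ pipe toward 218.7 Hz — it must have started below the reference.

212.3 Hz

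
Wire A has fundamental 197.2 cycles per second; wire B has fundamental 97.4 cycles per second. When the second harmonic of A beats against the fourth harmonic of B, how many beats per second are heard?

4.8 Hz

Second harmonic of the first: 2·197.2 = 394.4 Hz.
Fourth harmonic of the second: 4·97.4 = 389.6 Hz.
f_beat = |394.4 − 389.6| = 4.8 Hz.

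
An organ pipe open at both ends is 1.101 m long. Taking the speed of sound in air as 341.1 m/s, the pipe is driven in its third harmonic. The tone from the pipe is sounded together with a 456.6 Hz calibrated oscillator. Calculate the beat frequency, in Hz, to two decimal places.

8.11 Hz

Open pipe: f_n = n·v/(2L) = 3·341.1/(2·1.101) = 464.7139 Hz.
f_beat = |464.7139 − 456.6| = 8.11 Hz.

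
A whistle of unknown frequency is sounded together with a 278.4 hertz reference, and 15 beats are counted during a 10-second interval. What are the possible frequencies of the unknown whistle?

276.9 Hz or 279.9 Hz

Beat frequency = 15/10 = 1.5 Hz.
|f − 278.4| = 1.5, so f = 278.4 ± 1.5.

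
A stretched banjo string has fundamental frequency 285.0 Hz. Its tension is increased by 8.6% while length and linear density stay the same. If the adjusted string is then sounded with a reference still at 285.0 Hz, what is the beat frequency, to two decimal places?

12.00 Hz

For a string, f ∝ √T, so the new frequency is 285.0·√1.086 = 297.0023 Hz.
f_beat = |297.0023 − 285.0| = 12.00 Hz.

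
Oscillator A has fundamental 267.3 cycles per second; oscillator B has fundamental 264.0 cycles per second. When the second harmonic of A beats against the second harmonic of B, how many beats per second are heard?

6.6 Hz

Second harmonic of the first: 2·267.3 = 534.6 Hz.
Second harmonic of the second: 2·264.0 = 528.0 Hz.
f_beat = |534.6 − 528.0| = 6.6 Hz.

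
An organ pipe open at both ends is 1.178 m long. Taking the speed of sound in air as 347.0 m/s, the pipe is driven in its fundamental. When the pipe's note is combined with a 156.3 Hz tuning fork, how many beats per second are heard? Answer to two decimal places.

Open pipe: f_n = n·v/(2L) = 1·347.0/(2·1.178) = 147.2835 Hz.
f_beat = |147.2835 − 156.3| = 9.02 Hz.

9.02 Hz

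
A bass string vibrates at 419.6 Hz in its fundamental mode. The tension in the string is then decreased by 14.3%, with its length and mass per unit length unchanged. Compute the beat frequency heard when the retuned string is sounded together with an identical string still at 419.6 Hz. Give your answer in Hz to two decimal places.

31.16 Hz

For a string, f ∝ √T, so the new frequency is 419.6·√0.857 = 388.4417 Hz.
f_beat = |388.4417 − 419.6| = 31.16 Hz.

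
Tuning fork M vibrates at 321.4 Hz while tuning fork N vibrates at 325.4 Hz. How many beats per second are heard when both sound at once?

The beat frequency equals the magnitude of the frequency difference.
|321.4 − 325.4| = 4 Hz.

4 Hz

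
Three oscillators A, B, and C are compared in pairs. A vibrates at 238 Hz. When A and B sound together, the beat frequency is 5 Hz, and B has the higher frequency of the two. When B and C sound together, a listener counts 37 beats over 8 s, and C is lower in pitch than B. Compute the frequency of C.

238.375 Hz

B is above A, so f_B = 238 + 5 = 243 Hz.
B–C: Beat frequency = 37/8 = 4.625 Hz.
C is below B, so f_C = 243 − 4.625 = 238.375 Hz.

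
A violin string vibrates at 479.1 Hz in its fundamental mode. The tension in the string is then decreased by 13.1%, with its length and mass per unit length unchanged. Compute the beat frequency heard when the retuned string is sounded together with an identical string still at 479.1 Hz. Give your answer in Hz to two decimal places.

32.48 Hz

For a string, f ∝ √T, so the new frequency is 479.1·√0.869 = 446.6178 Hz.
f_beat = |446.6178 − 479.1| = 32.48 Hz.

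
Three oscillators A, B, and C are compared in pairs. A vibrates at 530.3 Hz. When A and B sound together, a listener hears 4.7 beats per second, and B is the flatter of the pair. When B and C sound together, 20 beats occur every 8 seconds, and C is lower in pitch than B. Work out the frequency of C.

B is below A, so f_B = 530.3 − 4.7 = 525.6 Hz.
B–C: Beat frequency = 20/8 = 2.5 Hz.
C is below B, so f_C = 525.6 − 2.5 = 523.1 Hz.

523.1 Hz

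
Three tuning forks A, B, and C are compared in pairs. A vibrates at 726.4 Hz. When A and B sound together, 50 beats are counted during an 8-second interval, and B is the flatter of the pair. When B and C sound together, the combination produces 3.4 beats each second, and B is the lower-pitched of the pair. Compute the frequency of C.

A–B: Beat frequency = 50/8 = 6.25 Hz.
B is below A, so f_B = 726.4 − 6.25 = 720.15 Hz.
C is above B, so f_C = 720.15 + 3.4 = 723.55 Hz.

723.55 Hz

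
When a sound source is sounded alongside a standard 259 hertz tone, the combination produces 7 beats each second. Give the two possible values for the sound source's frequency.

|f − 259| = 7, so f = 259 ± 7.

252 Hz or 266 Hz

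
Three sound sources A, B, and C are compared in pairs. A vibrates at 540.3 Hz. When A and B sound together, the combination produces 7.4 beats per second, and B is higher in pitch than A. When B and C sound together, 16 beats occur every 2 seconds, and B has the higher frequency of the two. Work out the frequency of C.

B is above A, so f_B = 540.3 + 7.4 = 547.7 Hz.
B–C: Beat frequency = 16/2 = 8 Hz.
C is below B, so f_C = 547.7 − 8 = 539.7 Hz.

539.7 Hz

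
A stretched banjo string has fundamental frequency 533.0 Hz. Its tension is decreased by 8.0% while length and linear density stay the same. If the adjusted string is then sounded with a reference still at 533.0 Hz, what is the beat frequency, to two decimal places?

21.76 Hz

For a string, f ∝ √T, so the new frequency is 533.0·√0.920 = 511.2356 Hz.
f_beat = |511.2356 − 533.0| = 21.76 Hz.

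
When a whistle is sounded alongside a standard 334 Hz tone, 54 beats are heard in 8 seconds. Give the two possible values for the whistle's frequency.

327.25 Hz or 340.75 Hz

Beat frequency = 54/8 = 6.75 Hz.
|f − 334| = 6.75, so f = 334 ± 6.75.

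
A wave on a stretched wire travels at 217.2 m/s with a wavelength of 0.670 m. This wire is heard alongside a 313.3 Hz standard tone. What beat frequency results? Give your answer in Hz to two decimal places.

Source frequency f = v/λ = 217.2/0.670 = 324.1791 Hz.
f_beat = |324.1791 − 313.3| = 10.88 Hz.

10.88 Hz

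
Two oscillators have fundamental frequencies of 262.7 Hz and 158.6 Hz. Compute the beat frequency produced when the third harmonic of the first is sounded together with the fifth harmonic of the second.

4.9 Hz

Third harmonic of the first: 3·262.7 = 788.1 Hz.
Fifth harmonic of the second: 5·158.6 = 793.0 Hz.
f_beat = |788.1 − 793.0| = 4.9 Hz.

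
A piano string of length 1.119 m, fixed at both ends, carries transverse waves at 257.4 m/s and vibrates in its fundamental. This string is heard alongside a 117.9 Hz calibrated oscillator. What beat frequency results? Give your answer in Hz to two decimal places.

2.89 Hz

For a string fixed at both ends, f_n = n·v/(2L) = 1·257.4/(2·1.119) = 115.0134 Hz.
f_beat = |115.0134 − 117.9| = 2.89 Hz.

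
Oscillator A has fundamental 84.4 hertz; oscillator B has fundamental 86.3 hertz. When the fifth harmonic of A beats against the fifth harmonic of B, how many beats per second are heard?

Fifth harmonic of the first: 5·84.4 = 422.0 Hz.
Fifth harmonic of the second: 5·86.3 = 431.5 Hz.
f_beat = |422.0 − 431.5| = 9.5 Hz.

9.5 Hz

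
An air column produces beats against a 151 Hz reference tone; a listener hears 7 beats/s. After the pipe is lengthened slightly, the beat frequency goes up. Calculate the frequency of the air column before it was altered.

|f − 151| = 7, so the air column was at either 144 Hz or 158 Hz.
A longer pipe has a lower fundamental; the adjustment lowers the air column's frequency.
The beat rate rose, so the adjustment moved the air column further from 151 Hz — it was already below the reference.

144 Hz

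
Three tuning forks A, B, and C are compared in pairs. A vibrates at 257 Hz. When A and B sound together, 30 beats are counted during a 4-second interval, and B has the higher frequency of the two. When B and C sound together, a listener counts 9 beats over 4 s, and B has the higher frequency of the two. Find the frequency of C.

262.25 Hz

A–B: Beat frequency = 30/4 = 7.5 Hz.
B is above A, so f_B = 257 + 7.5 = 264.5 Hz.
B–C: Beat frequency = 9/4 = 2.25 Hz.
C is below B, so f_C = 264.5 − 2.25 = 262.25 Hz.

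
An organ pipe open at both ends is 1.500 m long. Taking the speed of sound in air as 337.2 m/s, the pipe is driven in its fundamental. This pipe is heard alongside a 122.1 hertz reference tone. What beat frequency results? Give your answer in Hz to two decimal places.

9.70 Hz

Open pipe: f_n = n·v/(2L) = 1·337.2/(2·1.500) = 112.4000 Hz.
f_beat = |112.4000 − 122.1| = 9.70 Hz.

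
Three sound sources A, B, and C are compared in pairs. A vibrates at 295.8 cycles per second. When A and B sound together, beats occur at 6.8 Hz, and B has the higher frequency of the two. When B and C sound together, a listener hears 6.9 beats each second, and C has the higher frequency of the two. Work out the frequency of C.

B is above A, so f_B = 295.8 + 6.8 = 302.6 Hz.
C is above B, so f_C = 302.6 + 6.9 = 309.5 Hz.

309.5 Hz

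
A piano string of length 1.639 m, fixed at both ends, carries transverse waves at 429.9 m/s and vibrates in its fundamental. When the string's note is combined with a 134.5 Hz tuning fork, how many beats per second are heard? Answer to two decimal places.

3.35 Hz

For a string fixed at both ends, f_n = n·v/(2L) = 1·429.9/(2·1.639) = 131.1470 Hz.
f_beat = |131.1470 − 134.5| = 3.35 Hz.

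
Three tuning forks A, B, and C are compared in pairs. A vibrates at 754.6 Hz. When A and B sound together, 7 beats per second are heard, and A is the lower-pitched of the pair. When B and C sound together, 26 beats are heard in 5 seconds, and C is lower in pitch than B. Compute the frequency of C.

756.4 Hz

B is above A, so f_B = 754.6 + 7 = 761.6 Hz.
B–C: Beat frequency = 26/5 = 5.2 Hz.
C is below B, so f_C = 761.6 − 5.2 = 756.4 Hz.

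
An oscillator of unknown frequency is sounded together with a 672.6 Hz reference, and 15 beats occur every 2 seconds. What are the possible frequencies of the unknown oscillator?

Beat frequency = 15/2 = 7.5 Hz.
|f − 672.6| = 7.5, so f = 672.6 ± 7.5.

665.1 Hz or 680.1 Hz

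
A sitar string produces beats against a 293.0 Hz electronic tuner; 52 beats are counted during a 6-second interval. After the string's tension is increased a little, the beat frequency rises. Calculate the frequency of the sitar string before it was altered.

Beat frequency = 52/6 = 8.6667 Hz.
|f − 293.0| = 8.6667, so the sitar string was at either 284.3333 Hz or 301.6667 Hz.
Higher tension means higher frequency; the adjustment raises the sitar string's frequency.
The beat rate rose, so the adjustment moved the sitar string further from 293.0 Hz — it was already above the reference.

301.6667 Hz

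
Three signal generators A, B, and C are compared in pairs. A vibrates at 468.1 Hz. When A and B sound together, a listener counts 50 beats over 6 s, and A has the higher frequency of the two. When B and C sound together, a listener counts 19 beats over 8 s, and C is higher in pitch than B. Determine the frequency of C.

A–B: Beat frequency = 50/6 = 8.3333 Hz.
B is below A, so f_B = 468.1 − 8.3333 = 459.7667 Hz.
B–C: Beat frequency = 19/8 = 2.375 Hz.
C is above B, so f_C = 459.7667 + 2.375 = 462.1417 Hz.

462.1417 Hz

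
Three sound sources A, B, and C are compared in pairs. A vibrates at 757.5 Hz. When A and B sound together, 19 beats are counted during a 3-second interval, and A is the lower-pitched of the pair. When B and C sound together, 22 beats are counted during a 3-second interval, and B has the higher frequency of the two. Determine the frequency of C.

756.5 Hz

A–B: Beat frequency = 19/3 = 6.3333 Hz.
B is above A, so f_B = 757.5 + 6.3333 = 763.8333 Hz.
B–C: Beat frequency = 22/3 = 7.3333 Hz.
C is below B, so f_C = 763.8333 − 7.3333 = 756.5 Hz.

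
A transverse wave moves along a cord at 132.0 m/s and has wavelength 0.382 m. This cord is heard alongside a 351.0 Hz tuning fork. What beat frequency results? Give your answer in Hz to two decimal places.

Source frequency f = v/λ = 132.0/0.382 = 345.5497 Hz.
f_beat = |345.5497 − 351.0| = 5.45 Hz.

5.45 Hz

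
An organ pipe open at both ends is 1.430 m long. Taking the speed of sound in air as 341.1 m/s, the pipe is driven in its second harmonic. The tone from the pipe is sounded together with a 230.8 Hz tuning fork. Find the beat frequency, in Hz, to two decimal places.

7.73 Hz

Open pipe: f_n = n·v/(2L) = 2·341.1/(2·1.430) = 238.5315 Hz.
f_beat = |238.5315 − 230.8| = 7.73 Hz.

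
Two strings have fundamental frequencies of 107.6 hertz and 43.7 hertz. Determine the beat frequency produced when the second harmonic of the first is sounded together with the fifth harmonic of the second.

3.3 Hz

Second harmonic of the first: 2·107.6 = 215.2 Hz.
Fifth harmonic of the second: 5·43.7 = 218.5 Hz.
f_beat = |215.2 − 218.5| = 3.3 Hz.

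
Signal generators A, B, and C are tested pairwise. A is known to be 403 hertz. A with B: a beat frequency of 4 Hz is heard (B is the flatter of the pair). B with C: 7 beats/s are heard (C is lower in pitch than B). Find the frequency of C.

392 Hz

B is below A, so f_B = 403 − 4 = 399 Hz.
C is below B, so f_C = 399 − 7 = 392 Hz.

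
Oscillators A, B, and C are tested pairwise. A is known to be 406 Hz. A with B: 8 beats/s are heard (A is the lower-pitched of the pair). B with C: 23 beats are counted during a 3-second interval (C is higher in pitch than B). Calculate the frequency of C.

421.6667 Hz

B is above A, so f_B = 406 + 8 = 414 Hz.
B–C: Beat frequency = 23/3 = 7.6667 Hz.
C is above B, so f_C = 414 + 7.6667 = 421.6667 Hz.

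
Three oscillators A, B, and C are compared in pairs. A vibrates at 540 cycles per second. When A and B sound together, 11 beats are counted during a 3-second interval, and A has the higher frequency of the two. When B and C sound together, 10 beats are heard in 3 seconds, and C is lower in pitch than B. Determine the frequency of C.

A–B: Beat frequency = 11/3 = 3.6667 Hz.
B is below A, so f_B = 540 − 3.6667 = 536.3333 Hz.
B–C: Beat frequency = 10/3 = 3.3333 Hz.
C is below B, so f_C = 536.3333 − 3.3333 = 533 Hz.

533 Hz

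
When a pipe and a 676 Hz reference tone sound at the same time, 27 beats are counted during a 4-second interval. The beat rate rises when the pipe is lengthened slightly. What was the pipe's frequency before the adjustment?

Beat frequency = 27/4 = 6.75 Hz.
|f − 676| = 6.75, so the pipe was at either 669.25 Hz or 682.75 Hz.
A longer pipe has a lower fundamental; the adjustment lowers the pipe's frequency.
The beat rate rose, so the adjustment moved the pipe further from 676 Hz — it was already below the reference.

669.25 Hz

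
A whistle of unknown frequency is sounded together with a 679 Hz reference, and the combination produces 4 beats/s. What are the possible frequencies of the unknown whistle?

|f − 679| = 4, so f = 679 ± 4.

675 Hz or 683 Hz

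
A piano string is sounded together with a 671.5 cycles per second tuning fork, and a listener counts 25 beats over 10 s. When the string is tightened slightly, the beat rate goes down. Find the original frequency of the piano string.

669 Hz

Beat frequency = 25/10 = 2.5 Hz.
|f − 671.5| = 2.5, so the piano string was at either 669 Hz or 674 Hz.
Increasing tension raises a string's frequency; the adjustment raises the piano string's frequency.
The beat rate fell, so the adjustment moved the piano string toward 671.5 Hz — it must have started below the reference.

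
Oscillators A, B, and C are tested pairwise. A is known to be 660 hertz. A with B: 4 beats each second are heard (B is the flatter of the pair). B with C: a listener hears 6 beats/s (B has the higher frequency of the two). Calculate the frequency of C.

650 Hz

B is below A, so f_B = 660 − 4 = 656 Hz.
C is below B, so f_C = 656 − 6 = 650 Hz.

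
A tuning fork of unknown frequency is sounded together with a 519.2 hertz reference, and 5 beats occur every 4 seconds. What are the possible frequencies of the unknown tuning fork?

517.95 Hz or 520.45 Hz

Beat frequency = 5/4 = 1.25 Hz.
|f − 519.2| = 1.25, so f = 519.2 ± 1.25.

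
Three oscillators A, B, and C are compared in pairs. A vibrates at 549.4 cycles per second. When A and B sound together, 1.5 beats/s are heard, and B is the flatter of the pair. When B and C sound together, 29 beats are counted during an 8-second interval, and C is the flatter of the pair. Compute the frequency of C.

B is below A, so f_B = 549.4 − 1.5 = 547.9 Hz.
B–C: Beat frequency = 29/8 = 3.625 Hz.
C is below B, so f_C = 547.9 − 3.625 = 544.275 Hz.

544.275 Hz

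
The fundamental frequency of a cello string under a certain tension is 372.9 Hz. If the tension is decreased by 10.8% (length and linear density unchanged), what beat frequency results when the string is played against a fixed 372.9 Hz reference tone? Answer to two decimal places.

20.71 Hz

For a string, f ∝ √T, so the new frequency is 372.9·√0.892 = 352.1882 Hz.
f_beat = |352.1882 − 372.9| = 20.71 Hz.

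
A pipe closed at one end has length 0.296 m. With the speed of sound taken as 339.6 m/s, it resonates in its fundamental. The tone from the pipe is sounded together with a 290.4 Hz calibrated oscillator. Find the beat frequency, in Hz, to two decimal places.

3.58 Hz

Closed pipe (odd harmonics): f_n = n·v/(4L) = 1·339.6/(4·0.296) = 286.8243 Hz.
f_beat = |286.8243 − 290.4| = 3.58 Hz.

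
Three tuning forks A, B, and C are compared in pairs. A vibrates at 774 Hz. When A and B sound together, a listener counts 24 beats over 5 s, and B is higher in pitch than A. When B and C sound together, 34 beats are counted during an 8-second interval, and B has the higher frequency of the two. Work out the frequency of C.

A–B: Beat frequency = 24/5 = 4.8 Hz.
B is above A, so f_B = 774 + 4.8 = 778.8 Hz.
B–C: Beat frequency = 34/8 = 4.25 Hz.
C is below B, so f_C = 778.8 − 4.25 = 774.55 Hz.

774.55 Hz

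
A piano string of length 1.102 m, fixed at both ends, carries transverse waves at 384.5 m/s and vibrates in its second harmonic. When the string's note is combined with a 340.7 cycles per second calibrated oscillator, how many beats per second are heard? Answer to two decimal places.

For a string fixed at both ends, f_n = n·v/(2L) = 2·384.5/(2·1.102) = 348.9111 Hz.
f_beat = |348.9111 − 340.7| = 8.21 Hz.

8.21 Hz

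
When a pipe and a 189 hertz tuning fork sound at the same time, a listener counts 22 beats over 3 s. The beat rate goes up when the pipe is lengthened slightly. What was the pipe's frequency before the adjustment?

Beat frequency = 22/3 = 7.3333 Hz.
|f − 189| = 7.3333, so the pipe was at either 181.6667 Hz or 196.3333 Hz.
A longer pipe has a lower fundamental; the adjustment lowers the pipe's frequency.
The beat rate rose, so the adjustment moved the pipe further from 189 Hz — it was already below the reference.

181.6667 Hz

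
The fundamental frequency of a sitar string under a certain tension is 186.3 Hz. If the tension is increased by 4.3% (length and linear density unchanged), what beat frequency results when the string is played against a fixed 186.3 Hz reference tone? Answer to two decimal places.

3.96 Hz

For a string, f ∝ √T, so the new frequency is 186.3·√1.043 = 190.2633 Hz.
f_beat = |190.2633 − 186.3| = 3.96 Hz.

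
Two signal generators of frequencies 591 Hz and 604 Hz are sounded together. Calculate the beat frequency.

13 Hz

The beat frequency equals the magnitude of the frequency difference.
|591 − 604| = 13 Hz.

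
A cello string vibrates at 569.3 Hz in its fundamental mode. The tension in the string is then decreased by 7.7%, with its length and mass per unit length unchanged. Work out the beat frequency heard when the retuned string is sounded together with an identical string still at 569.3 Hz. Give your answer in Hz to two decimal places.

For a string, f ∝ √T, so the new frequency is 569.3·√0.923 = 546.9430 Hz.
f_beat = |546.9430 − 569.3| = 22.36 Hz.

22.36 Hz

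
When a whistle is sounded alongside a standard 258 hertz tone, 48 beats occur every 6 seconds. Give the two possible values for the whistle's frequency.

Beat frequency = 48/6 = 8 Hz.
|f − 258| = 8, so f = 258 ± 8.

250 Hz or 266 Hz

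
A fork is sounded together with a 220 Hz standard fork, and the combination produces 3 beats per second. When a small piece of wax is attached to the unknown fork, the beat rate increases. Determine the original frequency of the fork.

|f − 220| = 3, so the fork was at either 217 Hz or 223 Hz.
Loading a fork with wax lowers its frequency; the adjustment lowers the fork's frequency.
The beat rate rose, so the adjustment moved the fork further from 220 Hz — it was already below the reference.

217 Hz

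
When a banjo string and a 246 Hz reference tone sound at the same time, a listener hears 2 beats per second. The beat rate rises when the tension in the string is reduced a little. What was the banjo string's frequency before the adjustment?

244 Hz

|f − 246| = 2, so the banjo string was at either 244 Hz or 248 Hz.
Lower tension means lower frequency; the adjustment lowers the banjo string's frequency.
The beat rate rose, so the adjustment moved the banjo string further from 246 Hz — it was already below the reference.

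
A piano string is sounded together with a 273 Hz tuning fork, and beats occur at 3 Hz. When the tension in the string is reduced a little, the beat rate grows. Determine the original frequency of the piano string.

270 Hz

|f − 273| = 3, so the piano string was at either 270 Hz or 276 Hz.
Lower tension means lower frequency; the adjustment lowers the piano string's frequency.
The beat rate rose, so the adjustment moved the piano string further from 273 Hz — it was already below the reference.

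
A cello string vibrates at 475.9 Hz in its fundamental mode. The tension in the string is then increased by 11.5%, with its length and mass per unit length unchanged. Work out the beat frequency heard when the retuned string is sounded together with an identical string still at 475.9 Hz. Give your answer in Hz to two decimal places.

For a string, f ∝ √T, so the new frequency is 475.9·√1.115 = 502.5198 Hz.
f_beat = |502.5198 − 475.9| = 26.62 Hz.

26.62 Hz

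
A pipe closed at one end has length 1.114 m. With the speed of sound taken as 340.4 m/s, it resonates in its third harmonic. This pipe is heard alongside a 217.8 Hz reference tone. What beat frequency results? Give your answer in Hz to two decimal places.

Closed pipe (odd harmonics): f_n = n·v/(4L) = 3·340.4/(4·1.114) = 229.1741 Hz.
f_beat = |229.1741 − 217.8| = 11.37 Hz.

11.37 Hz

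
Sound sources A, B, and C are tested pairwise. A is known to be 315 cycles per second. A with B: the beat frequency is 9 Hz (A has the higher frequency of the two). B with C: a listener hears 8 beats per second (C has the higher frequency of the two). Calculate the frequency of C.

314 Hz

B is below A, so f_B = 315 − 9 = 306 Hz.
C is above B, so f_C = 306 + 8 = 314 Hz.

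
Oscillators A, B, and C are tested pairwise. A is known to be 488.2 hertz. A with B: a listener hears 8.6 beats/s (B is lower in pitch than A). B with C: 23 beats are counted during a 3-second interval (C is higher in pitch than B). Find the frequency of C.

B is below A, so f_B = 488.2 − 8.6 = 479.6 Hz.
B–C: Beat frequency = 23/3 = 7.6667 Hz.
C is above B, so f_C = 479.6 + 7.6667 = 487.2667 Hz.

487.2667 Hz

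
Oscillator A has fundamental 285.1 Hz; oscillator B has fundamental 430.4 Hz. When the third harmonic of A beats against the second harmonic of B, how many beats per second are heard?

5.5 Hz

Third harmonic of the first: 3·285.1 = 855.3 Hz.
Second harmonic of the second: 2·430.4 = 860.8 Hz.
f_beat = |855.3 − 860.8| = 5.5 Hz.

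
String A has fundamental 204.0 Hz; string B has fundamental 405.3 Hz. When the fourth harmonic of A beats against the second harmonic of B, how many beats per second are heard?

Fourth harmonic of the first: 4·204.0 = 816.0 Hz.
Second harmonic of the second: 2·405.3 = 810.6 Hz.
f_beat = |816.0 − 810.6| = 5.4 Hz.

5.4 Hz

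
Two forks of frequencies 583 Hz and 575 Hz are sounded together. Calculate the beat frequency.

Beats arise from superposition of two nearby frequencies; the beat rate is |f₁ − f₂|.
|583 − 575| = 8 Hz.

8 Hz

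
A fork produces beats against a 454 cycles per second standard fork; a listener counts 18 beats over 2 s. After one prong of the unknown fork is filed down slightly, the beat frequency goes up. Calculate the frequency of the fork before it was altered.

463 Hz

Beat frequency = 18/2 = 9 Hz.
|f − 454| = 9, so the fork was at either 445 Hz or 463 Hz.
Filing a prong removes mass and raises the fork's frequency; the adjustment raises the fork's frequency.
The beat rate rose, so the adjustment moved the fork further from 454 Hz — it was already above the reference.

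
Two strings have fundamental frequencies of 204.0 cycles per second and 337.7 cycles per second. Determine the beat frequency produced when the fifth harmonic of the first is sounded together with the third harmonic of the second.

Fifth harmonic of the first: 5·204.0 = 1020.0 Hz.
Third harmonic of the second: 3·337.7 = 1013.1 Hz.
f_beat = |1020.0 − 1013.1| = 6.9 Hz.

6.9 Hz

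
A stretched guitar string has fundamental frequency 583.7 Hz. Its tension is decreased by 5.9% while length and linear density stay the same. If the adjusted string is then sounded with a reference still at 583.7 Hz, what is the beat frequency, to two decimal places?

17.48 Hz

For a string, f ∝ √T, so the new frequency is 583.7·√0.941 = 566.2191 Hz.
f_beat = |566.2191 − 583.7| = 17.48 Hz.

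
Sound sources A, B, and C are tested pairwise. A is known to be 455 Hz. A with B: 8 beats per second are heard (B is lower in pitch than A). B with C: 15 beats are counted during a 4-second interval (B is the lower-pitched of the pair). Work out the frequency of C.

B is below A, so f_B = 455 − 8 = 447 Hz.
B–C: Beat frequency = 15/4 = 3.75 Hz.
C is above B, so f_C = 447 + 3.75 = 450.75 Hz.

450.75 Hz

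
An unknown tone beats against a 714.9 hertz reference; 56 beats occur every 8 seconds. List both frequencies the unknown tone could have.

707.9 Hz or 721.9 Hz

Beat frequency = 56/8 = 7 Hz.
|f − 714.9| = 7, so f = 714.9 ± 7.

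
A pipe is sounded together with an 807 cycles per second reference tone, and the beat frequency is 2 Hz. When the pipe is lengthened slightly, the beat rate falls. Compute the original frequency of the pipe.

|f − 807| = 2, so the pipe was at either 805 Hz or 809 Hz.
A longer pipe has a lower fundamental; the adjustment lowers the pipe's frequency.
The beat rate fell, so the adjustment moved the pipe toward 807 Hz — it must have started above the reference.

809 Hz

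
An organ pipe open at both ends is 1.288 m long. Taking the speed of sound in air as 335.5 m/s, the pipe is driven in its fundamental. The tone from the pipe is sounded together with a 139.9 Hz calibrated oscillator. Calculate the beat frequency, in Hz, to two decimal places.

Open pipe: f_n = n·v/(2L) = 1·335.5/(2·1.288) = 130.2407 Hz.
f_beat = |130.2407 − 139.9| = 9.66 Hz.

9.66 Hz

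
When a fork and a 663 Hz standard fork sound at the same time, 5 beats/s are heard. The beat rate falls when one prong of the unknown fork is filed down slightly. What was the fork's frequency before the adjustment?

|f − 663| = 5, so the fork was at either 658 Hz or 668 Hz.
Filing a prong removes mass and raises the fork's frequency; the adjustment raises the fork's frequency.
The beat rate fell, so the adjustment moved the fork toward 663 Hz — it must have started below the reference.

658 Hz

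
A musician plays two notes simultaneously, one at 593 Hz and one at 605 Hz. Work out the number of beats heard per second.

The beat frequency equals the magnitude of the frequency difference.
|593 − 605| = 12 Hz.

12 Hz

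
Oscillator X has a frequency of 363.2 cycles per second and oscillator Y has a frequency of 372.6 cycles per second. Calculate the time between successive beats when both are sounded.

0.106 s

f_beat = |363.2 − 372.6| = 9.4 Hz.
Beat period T = 1 / f_beat = 1 / 9.4 s.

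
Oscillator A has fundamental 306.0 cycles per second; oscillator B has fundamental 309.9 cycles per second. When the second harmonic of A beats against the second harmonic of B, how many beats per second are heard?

7.8 Hz

Second harmonic of the first: 2·306.0 = 612.0 Hz.
Second harmonic of the second: 2·309.9 = 619.8 Hz.
f_beat = |612.0 − 619.8| = 7.8 Hz.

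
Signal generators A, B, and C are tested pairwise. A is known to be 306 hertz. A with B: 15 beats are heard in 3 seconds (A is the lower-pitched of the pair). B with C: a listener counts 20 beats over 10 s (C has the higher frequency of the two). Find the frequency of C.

313 Hz

A–B: Beat frequency = 15/3 = 5 Hz.
B is above A, so f_B = 306 + 5 = 311 Hz.
B–C: Beat frequency = 20/10 = 2 Hz.
C is above B, so f_C = 311 + 2 = 313 Hz.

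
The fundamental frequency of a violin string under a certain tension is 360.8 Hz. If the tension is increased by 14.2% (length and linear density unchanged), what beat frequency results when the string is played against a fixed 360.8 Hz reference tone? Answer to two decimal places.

24.77 Hz

For a string, f ∝ √T, so the new frequency is 360.8·√1.142 = 385.5668 Hz.
f_beat = |385.5668 − 360.8| = 24.77 Hz.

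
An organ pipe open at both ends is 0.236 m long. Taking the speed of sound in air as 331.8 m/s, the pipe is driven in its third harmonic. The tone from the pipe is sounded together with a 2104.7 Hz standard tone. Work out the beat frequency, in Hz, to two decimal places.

Open pipe: f_n = n·v/(2L) = 3·331.8/(2·0.236) = 2108.8983 Hz.
f_beat = |2108.8983 − 2104.7| = 4.20 Hz.

4.20 Hz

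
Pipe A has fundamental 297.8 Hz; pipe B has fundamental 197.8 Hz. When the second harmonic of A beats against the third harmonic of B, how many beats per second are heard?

Second harmonic of the first: 2·297.8 = 595.6 Hz.
Third harmonic of the second: 3·197.8 = 593.4 Hz.
f_beat = |595.6 − 593.4| = 2.2 Hz.

2.2 Hz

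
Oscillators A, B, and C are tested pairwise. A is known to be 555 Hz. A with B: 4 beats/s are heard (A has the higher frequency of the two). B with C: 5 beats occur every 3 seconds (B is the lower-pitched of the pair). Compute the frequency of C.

B is below A, so f_B = 555 − 4 = 551 Hz.
B–C: Beat frequency = 5/3 = 1.6667 Hz.
C is above B, so f_C = 551 + 1.6667 = 552.6667 Hz.

552.6667 Hz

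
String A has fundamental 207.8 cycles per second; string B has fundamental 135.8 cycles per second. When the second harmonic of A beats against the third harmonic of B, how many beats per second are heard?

8.2 Hz

Second harmonic of the first: 2·207.8 = 415.6 Hz.
Third harmonic of the second: 3·135.8 = 407.4 Hz.
f_beat = |415.6 − 407.4| = 8.2 Hz.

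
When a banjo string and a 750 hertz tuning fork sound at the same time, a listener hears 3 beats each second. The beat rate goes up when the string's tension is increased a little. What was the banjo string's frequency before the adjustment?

753 Hz

|f − 750| = 3, so the banjo string was at either 747 Hz or 753 Hz.
Higher tension means higher frequency; the adjustment raises the banjo string's frequency.
The beat rate rose, so the adjustment moved the banjo string further from 750 Hz — it was already above the reference.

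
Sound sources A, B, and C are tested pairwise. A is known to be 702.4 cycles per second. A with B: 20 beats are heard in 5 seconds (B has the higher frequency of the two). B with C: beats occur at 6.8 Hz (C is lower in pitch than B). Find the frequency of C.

A–B: Beat frequency = 20/5 = 4 Hz.
B is above A, so f_B = 702.4 + 4 = 706.4 Hz.
C is below B, so f_C = 706.4 − 6.8 = 699.6 Hz.

699.6 Hz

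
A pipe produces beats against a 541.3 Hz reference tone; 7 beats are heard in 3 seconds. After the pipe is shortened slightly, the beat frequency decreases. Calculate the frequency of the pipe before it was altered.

538.9667 Hz

Beat frequency = 7/3 = 2.3333 Hz.
|f − 541.3| = 2.3333, so the pipe was at either 538.9667 Hz or 543.6333 Hz.
A shorter pipe has a higher fundamental; the adjustment raises the pipe's frequency.
The beat rate fell, so the adjustment moved the pipe toward 541.3 Hz — it must have started below the reference.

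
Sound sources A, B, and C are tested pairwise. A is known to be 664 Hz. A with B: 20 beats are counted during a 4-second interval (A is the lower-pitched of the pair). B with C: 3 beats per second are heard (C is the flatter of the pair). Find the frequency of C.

A–B: Beat frequency = 20/4 = 5 Hz.
B is above A, so f_B = 664 + 5 = 669 Hz.
C is below B, so f_C = 669 − 3 = 666 Hz.

666 Hz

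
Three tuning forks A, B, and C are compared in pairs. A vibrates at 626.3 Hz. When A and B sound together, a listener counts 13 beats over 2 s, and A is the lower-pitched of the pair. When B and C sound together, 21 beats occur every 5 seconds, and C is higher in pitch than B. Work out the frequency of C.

637 Hz

A–B: Beat frequency = 13/2 = 6.5 Hz.
B is above A, so f_B = 626.3 + 6.5 = 632.8 Hz.
B–C: Beat frequency = 21/5 = 4.2 Hz.
C is above B, so f_C = 632.8 + 4.2 = 637 Hz.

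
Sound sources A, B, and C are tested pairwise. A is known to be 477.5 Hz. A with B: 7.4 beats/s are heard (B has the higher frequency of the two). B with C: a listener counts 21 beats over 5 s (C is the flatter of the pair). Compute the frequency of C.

480.7 Hz

B is above A, so f_B = 477.5 + 7.4 = 484.9 Hz.
B–C: Beat frequency = 21/5 = 4.2 Hz.
C is below B, so f_C = 484.9 − 4.2 = 480.7 Hz.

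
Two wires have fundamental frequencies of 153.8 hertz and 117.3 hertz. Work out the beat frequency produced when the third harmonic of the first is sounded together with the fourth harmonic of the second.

Third harmonic of the first: 3·153.8 = 461.4 Hz.
Fourth harmonic of the second: 4·117.3 = 469.2 Hz.
f_beat = |461.4 − 469.2| = 7.8 Hz.

7.8 Hz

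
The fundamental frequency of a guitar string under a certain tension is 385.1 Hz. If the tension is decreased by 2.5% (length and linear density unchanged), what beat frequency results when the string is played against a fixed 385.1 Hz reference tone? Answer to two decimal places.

4.84 Hz

For a string, f ∝ √T, so the new frequency is 385.1·√0.975 = 380.2558 Hz.
f_beat = |380.2558 − 385.1| = 4.84 Hz.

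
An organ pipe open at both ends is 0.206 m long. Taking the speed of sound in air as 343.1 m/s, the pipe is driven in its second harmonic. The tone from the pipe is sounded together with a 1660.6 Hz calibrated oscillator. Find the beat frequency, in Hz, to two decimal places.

Open pipe: f_n = n·v/(2L) = 2·343.1/(2·0.206) = 1665.5340 Hz.
f_beat = |1665.5340 − 1660.6| = 4.93 Hz.

4.93 Hz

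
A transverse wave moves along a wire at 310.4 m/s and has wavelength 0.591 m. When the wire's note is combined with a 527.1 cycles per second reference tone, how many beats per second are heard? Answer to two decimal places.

1.89 Hz

Source frequency f = v/λ = 310.4/0.591 = 525.2115 Hz.
f_beat = |525.2115 − 527.1| = 1.89 Hz.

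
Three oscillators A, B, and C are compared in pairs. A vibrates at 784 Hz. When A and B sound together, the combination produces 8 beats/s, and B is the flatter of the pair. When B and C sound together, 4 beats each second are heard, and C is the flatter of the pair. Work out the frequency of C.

772 Hz

B is below A, so f_B = 784 − 8 = 776 Hz.
C is below B, so f_C = 776 − 4 = 772 Hz.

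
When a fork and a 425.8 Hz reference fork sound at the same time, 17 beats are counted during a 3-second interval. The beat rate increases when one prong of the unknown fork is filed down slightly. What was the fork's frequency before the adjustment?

Beat frequency = 17/3 = 5.6667 Hz.
|f − 425.8| = 5.6667, so the fork was at either 420.1333 Hz or 431.4667 Hz.
Filing a prong removes mass and raises the fork's frequency; the adjustment raises the fork's frequency.
The beat rate rose, so the adjustment moved the fork further from 425.8 Hz — it was already above the reference.

431.4667 Hz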